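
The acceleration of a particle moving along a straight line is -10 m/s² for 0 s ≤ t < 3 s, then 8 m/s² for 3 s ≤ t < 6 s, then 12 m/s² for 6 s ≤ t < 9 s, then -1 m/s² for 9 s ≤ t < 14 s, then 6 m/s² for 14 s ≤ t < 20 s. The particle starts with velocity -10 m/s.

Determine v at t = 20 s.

51 m/s

Δv equals the area under the a-t graph; then v = v₀ + Δv.
0–3 s: -10 × 3 = -30 m/s
3–6 s: 8 × 3 = 24 m/s
6–9 s: 12 × 3 = 36 m/s
9–14 s: -1 × 5 = -5 m/s
14–20 s: 6 × 6 = 36 m/s
Δv = 61 m/s, so v(20) = -10 + (61) = 51 m/s.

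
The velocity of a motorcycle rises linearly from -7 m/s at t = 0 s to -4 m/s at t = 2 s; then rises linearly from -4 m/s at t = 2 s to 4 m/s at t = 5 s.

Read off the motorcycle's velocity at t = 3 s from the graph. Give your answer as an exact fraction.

On 2–5 s the graph is linear from -4 to 4 m/s: v(3) = -4 + (4 − -4)·(3 − 2)/(5 − 2) = -4/3 m/s.

-4/3 m/s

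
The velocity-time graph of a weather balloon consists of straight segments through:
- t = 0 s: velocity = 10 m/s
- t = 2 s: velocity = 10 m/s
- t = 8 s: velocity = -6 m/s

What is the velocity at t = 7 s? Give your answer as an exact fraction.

On 2–8 s the graph is linear from 10 to -6 m/s: v(7) = 10 + (-6 − 10)·(7 − 2)/(8 − 2) = -10/3 m/s.

-10/3 m/s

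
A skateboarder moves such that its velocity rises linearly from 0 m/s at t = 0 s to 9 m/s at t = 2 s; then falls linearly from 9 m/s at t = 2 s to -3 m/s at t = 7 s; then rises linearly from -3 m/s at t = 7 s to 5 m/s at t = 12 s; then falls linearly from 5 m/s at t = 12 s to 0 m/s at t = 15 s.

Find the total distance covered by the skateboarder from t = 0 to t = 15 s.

45.875 m

Total distance travelled is ∫|v| dt — sum the magnitudes of each area piece.
0–2 s: |½(0 + 9)(2)| = 9 m
2–7 s: v = 0 at t = 5.75 s; triangle areas 16.875 + 1.875 = 18.75 m
7–12 s: v = 0 at t = 8.875 s; triangle areas 2.8125 + 7.8125 = 10.625 m
12–15 s: |½(5 + 0)(3)| = 7.5 m
Total distance = 45.875 m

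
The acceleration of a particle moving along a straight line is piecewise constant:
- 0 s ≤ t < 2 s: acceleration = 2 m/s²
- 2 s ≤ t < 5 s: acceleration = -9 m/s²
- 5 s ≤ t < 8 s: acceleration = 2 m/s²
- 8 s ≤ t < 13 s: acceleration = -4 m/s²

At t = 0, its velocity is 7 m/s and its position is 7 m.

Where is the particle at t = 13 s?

On each constant-a segment, Δv = aΔt and Δx = v₀Δt + ½aΔt²; chain segment to segment.
0–2 s: v starts 7 m/s; Δx = 7·2 + ½·2·2² = 18 m; v ends 11 m/s.
2–5 s: v starts 11 m/s; Δx = 11·3 + ½·-9·3² = -7.5 m; v ends -16 m/s.
5–8 s: v starts -16 m/s; Δx = -16·3 + ½·2·3² = -39 m; v ends -10 m/s.
8–13 s: v starts -10 m/s; Δx = -10·5 + ½·-4·5² = -100 m; v ends -30 m/s.
x(13) = 7 + Σ Δx = -121.5 m.

-121.5 m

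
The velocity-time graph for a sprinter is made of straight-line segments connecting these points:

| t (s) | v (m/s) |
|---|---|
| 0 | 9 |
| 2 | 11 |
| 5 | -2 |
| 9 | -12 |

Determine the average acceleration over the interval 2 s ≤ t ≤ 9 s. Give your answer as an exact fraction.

Average acceleration = Δv/Δt = (-12 − 11)/(9 − 2) = -23/7 m/s².

-23/7 m/s²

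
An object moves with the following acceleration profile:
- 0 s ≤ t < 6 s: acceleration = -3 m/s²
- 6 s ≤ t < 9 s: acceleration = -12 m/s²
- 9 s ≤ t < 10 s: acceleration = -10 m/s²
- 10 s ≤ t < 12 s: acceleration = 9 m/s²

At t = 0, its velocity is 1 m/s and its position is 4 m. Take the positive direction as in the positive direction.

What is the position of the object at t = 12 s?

-315 m

On each constant-a segment, Δv = aΔt and Δx = v₀Δt + ½aΔt²; chain segment to segment.
0–6 s: v starts 1 m/s; Δx = 1·6 + ½·-3·6² = -48 m; v ends -17 m/s.
6–9 s: v starts -17 m/s; Δx = -17·3 + ½·-12·3² = -105 m; v ends -53 m/s.
9–10 s: v starts -53 m/s; Δx = -53·1 + ½·-10·1² = -58 m; v ends -63 m/s.
10–12 s: v starts -63 m/s; Δx = -63·2 + ½·9·2² = -108 m; v ends -45 m/s.
x(12) = 4 + Σ Δx = -315 m.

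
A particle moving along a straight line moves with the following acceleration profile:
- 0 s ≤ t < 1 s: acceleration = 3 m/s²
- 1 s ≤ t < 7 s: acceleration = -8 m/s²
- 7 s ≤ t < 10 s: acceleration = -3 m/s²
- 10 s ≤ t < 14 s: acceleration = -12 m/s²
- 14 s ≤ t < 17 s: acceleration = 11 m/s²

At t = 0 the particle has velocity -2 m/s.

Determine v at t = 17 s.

Δv equals the area under the a-t graph; then v = v₀ + Δv.
0–1 s: 3 × 1 = 3 m/s
1–7 s: -8 × 6 = -48 m/s
7–10 s: -3 × 3 = -9 m/s
10–14 s: -12 × 4 = -48 m/s
14–17 s: 11 × 3 = 33 m/s
Δv = -69 m/s, so v(17) = -2 + (-69) = -71 m/s.

-71 m/s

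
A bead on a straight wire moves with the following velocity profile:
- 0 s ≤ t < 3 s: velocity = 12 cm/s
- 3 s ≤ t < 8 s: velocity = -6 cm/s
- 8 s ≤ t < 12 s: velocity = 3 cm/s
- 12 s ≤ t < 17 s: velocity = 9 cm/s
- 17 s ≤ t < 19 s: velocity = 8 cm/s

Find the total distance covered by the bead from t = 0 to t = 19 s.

139 cm

Distance (not displacement) is the total path length: add the absolute areas under v-t.
0–3 s: |12| × 3 = 36 cm
3–8 s: |-6| × 5 = 30 cm
8–12 s: |3| × 4 = 12 cm
12–17 s: |9| × 5 = 45 cm
17–19 s: |8| × 2 = 16 cm
Total distance = 139 cm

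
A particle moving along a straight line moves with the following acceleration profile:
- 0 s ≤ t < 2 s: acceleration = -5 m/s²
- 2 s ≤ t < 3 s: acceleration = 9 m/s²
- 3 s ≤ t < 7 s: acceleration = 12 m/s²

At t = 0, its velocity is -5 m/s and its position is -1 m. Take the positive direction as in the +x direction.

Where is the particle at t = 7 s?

40.5 m

On each constant-a segment, Δv = aΔt and Δx = v₀Δt + ½aΔt²; chain segment to segment.
0–2 s: v starts -5 m/s; Δx = -5·2 + ½·-5·2² = -20 m; v ends -15 m/s.
2–3 s: v starts -15 m/s; Δx = -15·1 + ½·9·1² = -10.5 m; v ends -6 m/s.
3–7 s: v starts -6 m/s; Δx = -6·4 + ½·12·4² = 72 m; v ends 42 m/s.
x(7) = -1 + Σ Δx = 40.5 m.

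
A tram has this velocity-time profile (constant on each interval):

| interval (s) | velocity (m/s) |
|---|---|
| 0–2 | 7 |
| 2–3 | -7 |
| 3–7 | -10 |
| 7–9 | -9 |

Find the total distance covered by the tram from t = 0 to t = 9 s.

Total distance travelled is ∫|v| dt — sum the magnitudes of each area piece.
0–2 s: |7| × 2 = 14 m
2–3 s: |-7| × 1 = 7 m
3–7 s: |-10| × 4 = 40 m
7–9 s: |-9| × 2 = 18 m
Total distance = 79 m

79 m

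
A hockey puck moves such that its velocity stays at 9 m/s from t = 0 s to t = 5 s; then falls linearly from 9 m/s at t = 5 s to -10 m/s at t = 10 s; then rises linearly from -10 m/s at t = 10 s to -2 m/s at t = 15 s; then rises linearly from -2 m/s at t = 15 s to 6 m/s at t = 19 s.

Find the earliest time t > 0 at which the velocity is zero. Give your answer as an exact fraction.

v changes sign on 5–10 s (from 9 to -10); the graph is linear there, so v = 0 at t = 5 + (-9)·(10 − 5)/(-10 − 9) = 140/19 s.

t = 140/19 s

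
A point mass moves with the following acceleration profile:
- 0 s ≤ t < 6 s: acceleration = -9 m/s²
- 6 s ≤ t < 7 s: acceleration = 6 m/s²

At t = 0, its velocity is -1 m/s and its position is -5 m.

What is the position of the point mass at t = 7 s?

-225 m

On each constant-a segment, Δv = aΔt and Δx = v₀Δt + ½aΔt²; chain segment to segment.
0–6 s: v starts -1 m/s; Δx = -1·6 + ½·-9·6² = -168 m; v ends -55 m/s.
6–7 s: v starts -55 m/s; Δx = -55·1 + ½·6·1² = -52 m; v ends -49 m/s.
x(7) = -5 + Σ Δx = -225 m.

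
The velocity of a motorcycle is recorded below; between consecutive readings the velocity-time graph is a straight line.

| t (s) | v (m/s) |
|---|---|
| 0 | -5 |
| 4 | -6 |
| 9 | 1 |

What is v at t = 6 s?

-3.2 m/s

On 4–9 s the graph is linear from -6 to 1 m/s: v(6) = -6 + (1 − -6)·(6 − 4)/(9 − 4) = -3.2 m/s.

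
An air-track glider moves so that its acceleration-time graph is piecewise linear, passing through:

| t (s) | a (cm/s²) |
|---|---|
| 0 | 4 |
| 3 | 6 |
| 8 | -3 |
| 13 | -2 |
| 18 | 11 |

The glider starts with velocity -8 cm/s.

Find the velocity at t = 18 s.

Δv equals the area under the a-t graph; then v = v₀ + Δv.
0–3 s: ½(4 + 6)(3) = 15 cm/s
3–8 s: ½(6 + -3)(5) = 7.5 cm/s
8–13 s: ½(-3 + -2)(5) = -12.5 cm/s
13–18 s: ½(-2 + 11)(5) = 22.5 cm/s
Δv = 32.5 cm/s, so v(18) = -8 + (32.5) = 24.5 cm/s.

24.5 cm/s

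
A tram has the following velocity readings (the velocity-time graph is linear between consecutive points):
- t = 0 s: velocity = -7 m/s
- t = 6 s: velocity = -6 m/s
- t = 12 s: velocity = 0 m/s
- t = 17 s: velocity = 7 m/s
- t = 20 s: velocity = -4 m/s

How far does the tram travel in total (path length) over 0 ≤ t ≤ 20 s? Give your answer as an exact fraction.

917/11 m

Total distance travelled is ∫|v| dt — sum the magnitudes of each area piece.
0–6 s: |½(-7 + -6)(6)| = 39 m
6–12 s: |½(-6 + 0)(6)| = 18 m
12–17 s: |½(0 + 7)(5)| = 17.5 m
17–20 s: v = 0 at t = 208/11 s; triangle areas 147/22 + 24/11 = 195/22 m
Total distance = 917/11 m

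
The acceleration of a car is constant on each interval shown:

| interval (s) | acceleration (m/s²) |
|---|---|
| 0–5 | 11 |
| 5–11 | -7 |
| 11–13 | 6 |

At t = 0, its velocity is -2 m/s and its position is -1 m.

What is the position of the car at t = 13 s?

352.5 m

On each constant-a segment, Δv = aΔt and Δx = v₀Δt + ½aΔt²; chain segment to segment.
0–5 s: v starts -2 m/s; Δx = -2·5 + ½·11·5² = 127.5 m; v ends 53 m/s.
5–11 s: v starts 53 m/s; Δx = 53·6 + ½·-7·6² = 192 m; v ends 11 m/s.
11–13 s: v starts 11 m/s; Δx = 11·2 + ½·6·2² = 34 m; v ends 23 m/s.
x(13) = -1 + Σ Δx = 352.5 m.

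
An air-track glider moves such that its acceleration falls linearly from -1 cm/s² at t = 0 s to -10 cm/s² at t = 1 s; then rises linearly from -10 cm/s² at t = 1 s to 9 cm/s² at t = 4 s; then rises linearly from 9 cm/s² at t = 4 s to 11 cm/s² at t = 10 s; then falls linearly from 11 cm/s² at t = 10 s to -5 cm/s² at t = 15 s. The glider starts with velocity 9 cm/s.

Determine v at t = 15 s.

Δv equals the area under the a-t graph; then v = v₀ + Δv.
0–1 s: ½(-1 + -10)(1) = -5.5 cm/s
1–4 s: ½(-10 + 9)(3) = -1.5 cm/s
4–10 s: ½(9 + 11)(6) = 60 cm/s
10–15 s: ½(11 + -5)(5) = 15 cm/s
Δv = 68 cm/s, so v(15) = 9 + (68) = 77 cm/s.

77 cm/s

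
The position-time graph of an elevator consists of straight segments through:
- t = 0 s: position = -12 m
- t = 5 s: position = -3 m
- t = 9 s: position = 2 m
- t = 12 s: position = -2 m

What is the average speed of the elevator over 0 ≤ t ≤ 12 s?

1.5 m/s

Average speed = (total path length)/(elapsed time); on a piecewise-linear x-t graph the path length is Σ|Δx|.
0–5 s: |Δx| = |-3 − -12| = 9 m
5–9 s: |Δx| = |2 − -3| = 5 m
9–12 s: |Δx| = |-2 − 2| = 4 m
Total path = 18 m; average speed = 18/12 = 1.5 m/s.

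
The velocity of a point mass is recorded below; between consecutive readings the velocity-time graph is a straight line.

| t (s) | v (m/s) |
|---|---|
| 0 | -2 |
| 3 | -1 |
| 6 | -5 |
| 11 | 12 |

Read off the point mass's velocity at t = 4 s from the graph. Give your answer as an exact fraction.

On 3–6 s the graph is linear from -1 to -5 m/s: v(4) = -1 + (-5 − -1)·(4 − 3)/(6 − 3) = -7/3 m/s.

-7/3 m/s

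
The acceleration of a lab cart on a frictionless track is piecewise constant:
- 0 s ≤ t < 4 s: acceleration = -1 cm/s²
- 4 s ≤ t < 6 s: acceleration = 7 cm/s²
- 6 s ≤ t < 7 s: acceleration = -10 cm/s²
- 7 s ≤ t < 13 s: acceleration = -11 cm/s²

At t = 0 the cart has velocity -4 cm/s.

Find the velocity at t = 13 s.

Δv equals the area under the a-t graph; then v = v₀ + Δv.
0–4 s: -1 × 4 = -4 cm/s
4–6 s: 7 × 2 = 14 cm/s
6–7 s: -10 × 1 = -10 cm/s
7–13 s: -11 × 6 = -66 cm/s
Δv = -66 cm/s, so v(13) = -4 + (-66) = -70 cm/s.

-70 cm/s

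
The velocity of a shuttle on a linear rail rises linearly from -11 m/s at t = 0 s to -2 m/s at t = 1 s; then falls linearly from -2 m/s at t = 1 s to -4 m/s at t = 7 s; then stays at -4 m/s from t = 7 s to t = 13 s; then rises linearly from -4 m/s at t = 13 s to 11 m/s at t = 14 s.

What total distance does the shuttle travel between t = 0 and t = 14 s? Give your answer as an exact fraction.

796/15 m

Distance (not displacement) is the total path length: add the absolute areas under v-t.
0–1 s: |½(-11 + -2)(1)| = 6.5 m
1–7 s: |½(-2 + -4)(6)| = 18 m
7–13 s: |-4| × 6 = 24 m
13–14 s: v = 0 at t = 199/15 s; triangle areas 8/15 + 121/30 = 137/30 m
Total distance = 796/15 m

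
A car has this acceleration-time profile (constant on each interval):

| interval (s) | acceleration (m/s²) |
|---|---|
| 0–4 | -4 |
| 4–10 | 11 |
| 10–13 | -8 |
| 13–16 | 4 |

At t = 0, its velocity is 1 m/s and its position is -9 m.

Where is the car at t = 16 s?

287 m

On each constant-a segment, Δv = aΔt and Δx = v₀Δt + ½aΔt²; chain segment to segment.
0–4 s: v starts 1 m/s; Δx = 1·4 + ½·-4·4² = -28 m; v ends -15 m/s.
4–10 s: v starts -15 m/s; Δx = -15·6 + ½·11·6² = 108 m; v ends 51 m/s.
10–13 s: v starts 51 m/s; Δx = 51·3 + ½·-8·3² = 117 m; v ends 27 m/s.
13–16 s: v starts 27 m/s; Δx = 27·3 + ½·4·3² = 99 m; v ends 39 m/s.
x(16) = -9 + Σ Δx = 287 m.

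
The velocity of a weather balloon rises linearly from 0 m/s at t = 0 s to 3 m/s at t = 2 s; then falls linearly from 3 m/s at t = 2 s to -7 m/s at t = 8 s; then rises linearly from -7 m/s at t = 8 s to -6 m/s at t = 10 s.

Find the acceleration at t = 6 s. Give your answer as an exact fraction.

Acceleration is the slope of the v-t graph on 2–8 s: (-7 − 3)/(8 − 2) = -5/3 m/s².

-5/3 m/s²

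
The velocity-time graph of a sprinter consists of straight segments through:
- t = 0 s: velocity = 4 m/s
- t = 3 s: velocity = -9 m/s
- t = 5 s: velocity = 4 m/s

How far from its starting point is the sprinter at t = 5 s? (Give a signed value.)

Net displacement equals the area under the velocity-time graph (areas below the axis count negative).
0–3 s: ½(4 + -9)(3) = -7.5 m
3–5 s: ½(-9 + 4)(2) = -5 m
Net displacement = -12.5 m

-12.5 m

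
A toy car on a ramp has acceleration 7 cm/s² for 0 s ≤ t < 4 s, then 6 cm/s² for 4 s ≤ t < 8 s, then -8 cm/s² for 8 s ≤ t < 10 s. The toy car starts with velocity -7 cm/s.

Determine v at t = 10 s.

29 cm/s

Δv equals the area under the a-t graph; then v = v₀ + Δv.
0–4 s: 7 × 4 = 28 cm/s
4–8 s: 6 × 4 = 24 cm/s
8–10 s: -8 × 2 = -16 cm/s
Δv = 36 cm/s, so v(10) = -7 + (36) = 29 cm/s.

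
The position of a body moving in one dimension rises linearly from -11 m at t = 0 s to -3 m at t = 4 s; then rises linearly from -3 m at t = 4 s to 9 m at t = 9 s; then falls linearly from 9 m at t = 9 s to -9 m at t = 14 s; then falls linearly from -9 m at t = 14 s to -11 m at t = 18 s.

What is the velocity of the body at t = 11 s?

-3.6 m/s

Velocity is the slope of the x-t graph on 9–14 s: (-9 − 9)/(14 − 9) = -3.6 m/s.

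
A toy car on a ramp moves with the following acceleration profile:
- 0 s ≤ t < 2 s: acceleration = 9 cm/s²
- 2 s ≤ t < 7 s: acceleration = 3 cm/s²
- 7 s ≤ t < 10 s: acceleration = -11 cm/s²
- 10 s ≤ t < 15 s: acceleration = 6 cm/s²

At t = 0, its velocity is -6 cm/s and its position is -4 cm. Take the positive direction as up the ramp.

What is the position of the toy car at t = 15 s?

On each constant-a segment, Δv = aΔt and Δx = v₀Δt + ½aΔt²; chain segment to segment.
0–2 s: v starts -6 cm/s; Δx = -6·2 + ½·9·2² = 6 cm; v ends 12 cm/s.
2–7 s: v starts 12 cm/s; Δx = 12·5 + ½·3·5² = 97.5 cm; v ends 27 cm/s.
7–10 s: v starts 27 cm/s; Δx = 27·3 + ½·-11·3² = 31.5 cm; v ends -6 cm/s.
10–15 s: v starts -6 cm/s; Δx = -6·5 + ½·6·5² = 45 cm; v ends 24 cm/s.
x(15) = -4 + Σ Δx = 176 cm.

176 cm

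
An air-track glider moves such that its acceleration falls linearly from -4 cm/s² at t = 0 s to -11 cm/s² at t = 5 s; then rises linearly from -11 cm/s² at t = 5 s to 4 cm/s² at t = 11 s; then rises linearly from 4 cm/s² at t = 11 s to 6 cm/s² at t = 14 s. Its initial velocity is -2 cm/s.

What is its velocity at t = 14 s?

Δv equals the area under the a-t graph; then v = v₀ + Δv.
0–5 s: ½(-4 + -11)(5) = -37.5 cm/s
5–11 s: ½(-11 + 4)(6) = -21 cm/s
11–14 s: ½(4 + 6)(3) = 15 cm/s
Δv = -43.5 cm/s, so v(14) = -2 + (-43.5) = -45.5 cm/s.

-45.5 cm/s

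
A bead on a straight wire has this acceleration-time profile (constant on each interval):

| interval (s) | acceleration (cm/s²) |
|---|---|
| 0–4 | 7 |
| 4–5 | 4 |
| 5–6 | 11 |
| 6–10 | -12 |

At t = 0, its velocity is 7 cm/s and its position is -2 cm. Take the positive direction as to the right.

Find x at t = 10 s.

On each constant-a segment, Δv = aΔt and Δx = v₀Δt + ½aΔt²; chain segment to segment.
0–4 s: v starts 7 cm/s; Δx = 7·4 + ½·7·4² = 84 cm; v ends 35 cm/s.
4–5 s: v starts 35 cm/s; Δx = 35·1 + ½·4·1² = 37 cm; v ends 39 cm/s.
5–6 s: v starts 39 cm/s; Δx = 39·1 + ½·11·1² = 44.5 cm; v ends 50 cm/s.
6–10 s: v starts 50 cm/s; Δx = 50·4 + ½·-12·4² = 104 cm; v ends 2 cm/s.
x(10) = -2 + Σ Δx = 267.5 cm.

267.5 cm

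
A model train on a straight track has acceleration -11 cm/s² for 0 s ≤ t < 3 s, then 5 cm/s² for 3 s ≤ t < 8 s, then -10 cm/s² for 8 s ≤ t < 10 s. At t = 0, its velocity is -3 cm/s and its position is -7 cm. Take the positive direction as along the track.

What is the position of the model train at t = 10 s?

-225 cm

On each constant-a segment, Δv = aΔt and Δx = v₀Δt + ½aΔt²; chain segment to segment.
0–3 s: v starts -3 cm/s; Δx = -3·3 + ½·-11·3² = -58.5 cm; v ends -36 cm/s.
3–8 s: v starts -36 cm/s; Δx = -36·5 + ½·5·5² = -117.5 cm; v ends -11 cm/s.
8–10 s: v starts -11 cm/s; Δx = -11·2 + ½·-10·2² = -42 cm; v ends -31 cm/s.
x(10) = -7 + Σ Δx = -225 cm.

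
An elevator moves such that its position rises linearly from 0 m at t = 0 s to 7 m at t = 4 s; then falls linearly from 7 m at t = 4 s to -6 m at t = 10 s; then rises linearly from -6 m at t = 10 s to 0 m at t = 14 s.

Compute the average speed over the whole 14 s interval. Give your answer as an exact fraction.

Average speed = (total path length)/(elapsed time); on a piecewise-linear x-t graph the path length is Σ|Δx|.
0–4 s: |Δx| = |7 − 0| = 7 m
4–10 s: |Δx| = |-6 − 7| = 13 m
10–14 s: |Δx| = |0 − -6| = 6 m
Total path = 26 m; average speed = 26/14 = 13/7 m/s.

13/7 m/s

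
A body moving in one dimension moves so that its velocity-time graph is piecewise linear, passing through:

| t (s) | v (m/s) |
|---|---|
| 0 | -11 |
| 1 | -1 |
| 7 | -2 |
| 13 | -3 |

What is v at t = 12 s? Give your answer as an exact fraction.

On 7–13 s the graph is linear from -2 to -3 m/s: v(12) = -2 + (-3 − -2)·(12 − 7)/(13 − 7) = -17/6 m/s.

-17/6 m/s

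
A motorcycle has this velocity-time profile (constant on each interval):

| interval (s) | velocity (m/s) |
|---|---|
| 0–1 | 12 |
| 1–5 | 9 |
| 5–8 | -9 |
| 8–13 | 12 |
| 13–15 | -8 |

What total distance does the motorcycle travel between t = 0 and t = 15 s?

Total distance travelled is ∫|v| dt — sum the magnitudes of each area piece.
0–1 s: |12| × 1 = 12 m
1–5 s: |9| × 4 = 36 m
5–8 s: |-9| × 3 = 27 m
8–13 s: |12| × 5 = 60 m
13–15 s: |-8| × 2 = 16 m
Total distance = 151 m

151 m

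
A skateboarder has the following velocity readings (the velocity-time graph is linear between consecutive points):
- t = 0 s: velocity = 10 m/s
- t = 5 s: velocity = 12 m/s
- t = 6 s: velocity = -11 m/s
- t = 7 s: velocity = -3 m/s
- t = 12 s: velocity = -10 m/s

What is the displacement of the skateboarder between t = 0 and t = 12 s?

16 m

Net displacement equals the area under the velocity-time graph (areas below the axis count negative).
0–5 s: ½(10 + 12)(5) = 55 m
5–6 s: ½(12 + -11)(1) = 0.5 m
6–7 s: ½(-11 + -3)(1) = -7 m
7–12 s: ½(-3 + -10)(5) = -32.5 m
Net displacement = 16 m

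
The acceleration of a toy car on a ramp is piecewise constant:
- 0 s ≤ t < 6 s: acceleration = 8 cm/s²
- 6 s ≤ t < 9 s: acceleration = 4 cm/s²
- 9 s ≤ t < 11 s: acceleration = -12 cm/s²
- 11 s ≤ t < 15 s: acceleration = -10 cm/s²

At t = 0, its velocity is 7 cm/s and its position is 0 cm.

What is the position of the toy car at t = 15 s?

571 cm

On each constant-a segment, Δv = aΔt and Δx = v₀Δt + ½aΔt²; chain segment to segment.
0–6 s: v starts 7 cm/s; Δx = 7·6 + ½·8·6² = 186 cm; v ends 55 cm/s.
6–9 s: v starts 55 cm/s; Δx = 55·3 + ½·4·3² = 183 cm; v ends 67 cm/s.
9–11 s: v starts 67 cm/s; Δx = 67·2 + ½·-12·2² = 110 cm; v ends 43 cm/s.
11–15 s: v starts 43 cm/s; Δx = 43·4 + ½·-10·4² = 92 cm; v ends 3 cm/s.
x(15) = 0 + Σ Δx = 571 cm.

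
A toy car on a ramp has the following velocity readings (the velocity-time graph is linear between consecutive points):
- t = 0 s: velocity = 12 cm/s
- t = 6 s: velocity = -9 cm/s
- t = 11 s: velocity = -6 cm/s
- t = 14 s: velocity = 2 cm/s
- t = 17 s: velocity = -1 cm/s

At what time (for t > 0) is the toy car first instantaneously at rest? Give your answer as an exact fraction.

v changes sign on 0–6 s (from 12 to -9); the graph is linear there, so v = 0 at t = 0 + (-12)·(6 − 0)/(-9 − 12) = 24/7 s.

t = 24/7 s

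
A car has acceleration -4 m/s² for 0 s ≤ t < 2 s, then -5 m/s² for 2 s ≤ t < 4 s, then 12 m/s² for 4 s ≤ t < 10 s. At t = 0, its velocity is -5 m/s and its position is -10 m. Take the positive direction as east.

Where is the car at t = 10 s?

14 m

On each constant-a segment, Δv = aΔt and Δx = v₀Δt + ½aΔt²; chain segment to segment.
0–2 s: v starts -5 m/s; Δx = -5·2 + ½·-4·2² = -18 m; v ends -13 m/s.
2–4 s: v starts -13 m/s; Δx = -13·2 + ½·-5·2² = -36 m; v ends -23 m/s.
4–10 s: v starts -23 m/s; Δx = -23·6 + ½·12·6² = 78 m; v ends 49 m/s.
x(10) = -10 + Σ Δx = 14 m.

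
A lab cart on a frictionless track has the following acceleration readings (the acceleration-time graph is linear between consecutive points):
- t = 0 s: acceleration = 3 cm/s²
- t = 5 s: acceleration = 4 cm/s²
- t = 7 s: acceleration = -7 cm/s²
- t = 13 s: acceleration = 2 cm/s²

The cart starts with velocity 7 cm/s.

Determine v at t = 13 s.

Δv equals the area under the a-t graph; then v = v₀ + Δv.
0–5 s: ½(3 + 4)(5) = 17.5 cm/s
5–7 s: ½(4 + -7)(2) = -3 cm/s
7–13 s: ½(-7 + 2)(6) = -15 cm/s
Δv = -0.5 cm/s, so v(13) = 7 + (-0.5) = 6.5 cm/s.

6.5 cm/s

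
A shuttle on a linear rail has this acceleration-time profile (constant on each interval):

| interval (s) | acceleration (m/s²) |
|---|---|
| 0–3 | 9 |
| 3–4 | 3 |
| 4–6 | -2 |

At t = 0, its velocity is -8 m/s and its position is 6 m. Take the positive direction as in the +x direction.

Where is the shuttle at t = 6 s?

83 m

On each constant-a segment, Δv = aΔt and Δx = v₀Δt + ½aΔt²; chain segment to segment.
0–3 s: v starts -8 m/s; Δx = -8·3 + ½·9·3² = 16.5 m; v ends 19 m/s.
3–4 s: v starts 19 m/s; Δx = 19·1 + ½·3·1² = 20.5 m; v ends 22 m/s.
4–6 s: v starts 22 m/s; Δx = 22·2 + ½·-2·2² = 40 m; v ends 18 m/s.
x(6) = 6 + Σ Δx = 83 m.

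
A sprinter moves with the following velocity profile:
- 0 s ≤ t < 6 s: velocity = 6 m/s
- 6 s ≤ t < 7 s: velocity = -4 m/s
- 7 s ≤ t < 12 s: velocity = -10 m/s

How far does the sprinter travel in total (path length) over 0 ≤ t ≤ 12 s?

Distance (not displacement) is the total path length: add the absolute areas under v-t.
0–6 s: |6| × 6 = 36 m
6–7 s: |-4| × 1 = 4 m
7–12 s: |-10| × 5 = 50 m
Total distance = 90 m

90 m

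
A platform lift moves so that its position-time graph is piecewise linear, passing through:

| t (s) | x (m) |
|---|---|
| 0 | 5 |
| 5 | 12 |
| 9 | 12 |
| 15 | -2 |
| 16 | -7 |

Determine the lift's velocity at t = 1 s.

1.4 m/s

Velocity is the slope of the x-t graph on 0–5 s: (12 − 5)/(5 − 0) = 1.4 m/s.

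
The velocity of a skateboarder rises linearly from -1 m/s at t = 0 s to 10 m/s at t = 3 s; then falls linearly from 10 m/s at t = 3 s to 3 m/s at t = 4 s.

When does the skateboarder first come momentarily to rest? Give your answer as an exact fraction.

t = 3/11 s

v changes sign on 0–3 s (from -1 to 10); the graph is linear there, so v = 0 at t = 0 + (1)·(3 − 0)/(10 − -1) = 3/11 s.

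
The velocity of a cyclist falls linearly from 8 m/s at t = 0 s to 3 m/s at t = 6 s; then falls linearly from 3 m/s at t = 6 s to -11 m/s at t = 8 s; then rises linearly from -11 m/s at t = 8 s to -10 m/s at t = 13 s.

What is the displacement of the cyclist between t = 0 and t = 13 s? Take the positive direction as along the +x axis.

-27.5 m

Net displacement equals the area under the velocity-time graph (areas below the axis count negative).
0–6 s: ½(8 + 3)(6) = 33 m
6–8 s: ½(3 + -11)(2) = -8 m
8–13 s: ½(-11 + -10)(5) = -52.5 m
Net displacement = -27.5 m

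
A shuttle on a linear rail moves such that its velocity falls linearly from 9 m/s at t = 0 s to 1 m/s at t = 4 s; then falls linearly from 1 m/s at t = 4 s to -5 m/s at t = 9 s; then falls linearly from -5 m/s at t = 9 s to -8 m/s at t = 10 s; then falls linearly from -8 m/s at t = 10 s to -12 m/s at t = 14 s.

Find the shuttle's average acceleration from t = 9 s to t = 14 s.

-1.4 m/s²

Average acceleration = Δv/Δt = (-12 − -5)/(14 − 9) = -1.4 m/s².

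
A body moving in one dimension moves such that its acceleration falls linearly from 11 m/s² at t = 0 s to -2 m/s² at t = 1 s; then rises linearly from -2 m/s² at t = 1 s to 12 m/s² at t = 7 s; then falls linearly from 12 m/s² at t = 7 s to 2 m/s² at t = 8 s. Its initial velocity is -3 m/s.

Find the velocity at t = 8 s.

38.5 m/s

Δv equals the area under the a-t graph; then v = v₀ + Δv.
0–1 s: ½(11 + -2)(1) = 4.5 m/s
1–7 s: ½(-2 + 12)(6) = 30 m/s
7–8 s: ½(12 + 2)(1) = 7 m/s
Δv = 41.5 m/s, so v(8) = -3 + (41.5) = 38.5 m/s.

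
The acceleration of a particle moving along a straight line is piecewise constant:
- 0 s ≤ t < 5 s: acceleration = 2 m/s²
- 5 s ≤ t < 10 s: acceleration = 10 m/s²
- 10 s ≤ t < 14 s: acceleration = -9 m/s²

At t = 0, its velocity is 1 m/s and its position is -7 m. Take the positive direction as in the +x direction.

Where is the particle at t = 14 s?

On each constant-a segment, Δv = aΔt and Δx = v₀Δt + ½aΔt²; chain segment to segment.
0–5 s: v starts 1 m/s; Δx = 1·5 + ½·2·5² = 30 m; v ends 11 m/s.
5–10 s: v starts 11 m/s; Δx = 11·5 + ½·10·5² = 180 m; v ends 61 m/s.
10–14 s: v starts 61 m/s; Δx = 61·4 + ½·-9·4² = 172 m; v ends 25 m/s.
x(14) = -7 + Σ Δx = 375 m.

375 m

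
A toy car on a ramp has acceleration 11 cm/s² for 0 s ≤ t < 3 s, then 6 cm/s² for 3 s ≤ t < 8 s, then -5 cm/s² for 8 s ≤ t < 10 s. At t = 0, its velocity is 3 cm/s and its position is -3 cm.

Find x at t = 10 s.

On each constant-a segment, Δv = aΔt and Δx = v₀Δt + ½aΔt²; chain segment to segment.
0–3 s: v starts 3 cm/s; Δx = 3·3 + ½·11·3² = 58.5 cm; v ends 36 cm/s.
3–8 s: v starts 36 cm/s; Δx = 36·5 + ½·6·5² = 255 cm; v ends 66 cm/s.
8–10 s: v starts 66 cm/s; Δx = 66·2 + ½·-5·2² = 122 cm; v ends 56 cm/s.
x(10) = -3 + Σ Δx = 432.5 cm.

432.5 cm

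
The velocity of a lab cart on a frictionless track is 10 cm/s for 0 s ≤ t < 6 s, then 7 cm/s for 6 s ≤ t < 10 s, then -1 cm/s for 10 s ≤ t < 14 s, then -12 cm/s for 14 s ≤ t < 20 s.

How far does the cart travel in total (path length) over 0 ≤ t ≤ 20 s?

164 cm

Total distance travelled is ∫|v| dt — sum the magnitudes of each area piece.
0–6 s: |10| × 6 = 60 cm
6–10 s: |7| × 4 = 28 cm
10–14 s: |-1| × 4 = 4 cm
14–20 s: |-12| × 6 = 72 cm
Total distance = 164 cm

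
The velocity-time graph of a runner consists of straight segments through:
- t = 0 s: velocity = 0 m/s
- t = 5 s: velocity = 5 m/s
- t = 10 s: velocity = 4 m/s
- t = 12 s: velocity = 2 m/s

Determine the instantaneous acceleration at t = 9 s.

-0.2 m/s²

Acceleration is the slope of the v-t graph on 5–10 s: (4 − 5)/(10 − 5) = -0.2 m/s².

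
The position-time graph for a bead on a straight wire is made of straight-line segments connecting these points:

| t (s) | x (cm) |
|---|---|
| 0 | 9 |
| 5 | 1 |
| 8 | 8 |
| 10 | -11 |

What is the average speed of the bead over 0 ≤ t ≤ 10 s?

Average speed = (total path length)/(elapsed time); on a piecewise-linear x-t graph the path length is Σ|Δx|.
0–5 s: |Δx| = |1 − 9| = 8 cm
5–8 s: |Δx| = |8 − 1| = 7 cm
8–10 s: |Δx| = |-11 − 8| = 19 cm
Total path = 34 cm; average speed = 34/10 = 3.4 cm/s.

3.4 cm/s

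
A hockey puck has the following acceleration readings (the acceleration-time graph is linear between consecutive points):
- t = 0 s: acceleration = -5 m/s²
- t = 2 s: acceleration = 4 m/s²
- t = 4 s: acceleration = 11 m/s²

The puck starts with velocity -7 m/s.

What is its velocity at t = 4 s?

7 m/s

Δv equals the area under the a-t graph; then v = v₀ + Δv.
0–2 s: ½(-5 + 4)(2) = -1 m/s
2–4 s: ½(4 + 11)(2) = 15 m/s
Δv = 14 m/s, so v(4) = -7 + (14) = 7 m/s.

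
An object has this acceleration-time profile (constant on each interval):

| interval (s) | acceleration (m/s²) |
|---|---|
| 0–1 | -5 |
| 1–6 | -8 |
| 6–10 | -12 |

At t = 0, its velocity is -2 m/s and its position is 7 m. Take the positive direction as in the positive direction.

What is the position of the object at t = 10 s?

-416.5 m

On each constant-a segment, Δv = aΔt and Δx = v₀Δt + ½aΔt²; chain segment to segment.
0–1 s: v starts -2 m/s; Δx = -2·1 + ½·-5·1² = -4.5 m; v ends -7 m/s.
1–6 s: v starts -7 m/s; Δx = -7·5 + ½·-8·5² = -135 m; v ends -47 m/s.
6–10 s: v starts -47 m/s; Δx = -47·4 + ½·-12·4² = -284 m; v ends -95 m/s.
x(10) = 7 + Σ Δx = -416.5 m.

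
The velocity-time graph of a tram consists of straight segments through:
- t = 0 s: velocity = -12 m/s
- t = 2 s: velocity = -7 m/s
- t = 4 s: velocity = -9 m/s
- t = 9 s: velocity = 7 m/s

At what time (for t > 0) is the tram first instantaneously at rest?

v changes sign on 4–9 s (from -9 to 7); the graph is linear there, so v = 0 at t = 4 + (9)·(9 − 4)/(7 − -9) = 6.8125 s.

t = 6.8125 s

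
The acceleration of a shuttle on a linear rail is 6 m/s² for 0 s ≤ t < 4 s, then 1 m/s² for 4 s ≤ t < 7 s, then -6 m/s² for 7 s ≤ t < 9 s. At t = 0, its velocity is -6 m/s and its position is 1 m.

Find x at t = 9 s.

On each constant-a segment, Δv = aΔt and Δx = v₀Δt + ½aΔt²; chain segment to segment.
0–4 s: v starts -6 m/s; Δx = -6·4 + ½·6·4² = 24 m; v ends 18 m/s.
4–7 s: v starts 18 m/s; Δx = 18·3 + ½·1·3² = 58.5 m; v ends 21 m/s.
7–9 s: v starts 21 m/s; Δx = 21·2 + ½·-6·2² = 30 m; v ends 9 m/s.
x(9) = 1 + Σ Δx = 113.5 m.

113.5 m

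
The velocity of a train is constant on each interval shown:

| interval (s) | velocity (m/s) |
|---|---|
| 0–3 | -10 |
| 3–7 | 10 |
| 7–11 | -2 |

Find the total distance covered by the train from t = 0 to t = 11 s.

Distance (not displacement) is the total path length: add the absolute areas under v-t.
0–3 s: |-10| × 3 = 30 m
3–7 s: |10| × 4 = 40 m
7–11 s: |-2| × 4 = 8 m
Total distance = 78 m

78 m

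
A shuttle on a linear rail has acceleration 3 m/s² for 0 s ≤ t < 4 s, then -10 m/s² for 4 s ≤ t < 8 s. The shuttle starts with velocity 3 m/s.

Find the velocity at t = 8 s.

Δv equals the area under the a-t graph; then v = v₀ + Δv.
0–4 s: 3 × 4 = 12 m/s
4–8 s: -10 × 4 = -40 m/s
Δv = -28 m/s, so v(8) = 3 + (-28) = -25 m/s.

-25 m/s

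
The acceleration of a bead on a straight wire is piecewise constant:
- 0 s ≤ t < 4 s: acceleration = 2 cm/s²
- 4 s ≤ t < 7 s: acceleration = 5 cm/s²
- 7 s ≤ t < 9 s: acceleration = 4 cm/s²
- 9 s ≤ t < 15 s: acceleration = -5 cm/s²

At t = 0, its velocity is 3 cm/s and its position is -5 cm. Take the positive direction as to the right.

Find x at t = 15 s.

252.5 cm

On each constant-a segment, Δv = aΔt and Δx = v₀Δt + ½aΔt²; chain segment to segment.
0–4 s: v starts 3 cm/s; Δx = 3·4 + ½·2·4² = 28 cm; v ends 11 cm/s.
4–7 s: v starts 11 cm/s; Δx = 11·3 + ½·5·3² = 55.5 cm; v ends 26 cm/s.
7–9 s: v starts 26 cm/s; Δx = 26·2 + ½·4·2² = 60 cm; v ends 34 cm/s.
9–15 s: v starts 34 cm/s; Δx = 34·6 + ½·-5·6² = 114 cm; v ends 4 cm/s.
x(15) = -5 + Σ Δx = 252.5 cm.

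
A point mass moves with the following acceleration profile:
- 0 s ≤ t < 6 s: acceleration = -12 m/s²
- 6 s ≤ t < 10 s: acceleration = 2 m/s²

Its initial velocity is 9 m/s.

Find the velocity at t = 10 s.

Δv equals the area under the a-t graph; then v = v₀ + Δv.
0–6 s: -12 × 6 = -72 m/s
6–10 s: 2 × 4 = 8 m/s
Δv = -64 m/s, so v(10) = 9 + (-64) = -55 m/s.

-55 m/s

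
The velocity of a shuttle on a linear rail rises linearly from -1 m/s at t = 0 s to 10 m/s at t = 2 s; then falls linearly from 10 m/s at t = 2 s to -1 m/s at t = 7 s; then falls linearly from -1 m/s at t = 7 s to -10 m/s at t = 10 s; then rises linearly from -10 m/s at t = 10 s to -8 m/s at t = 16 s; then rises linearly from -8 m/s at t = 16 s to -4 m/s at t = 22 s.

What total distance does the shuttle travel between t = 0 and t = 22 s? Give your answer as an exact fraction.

Distance (not displacement) is the total path length: add the absolute areas under v-t.
0–2 s: v = 0 at t = 2/11 s; triangle areas 1/11 + 100/11 = 101/11 m
2–7 s: v = 0 at t = 72/11 s; triangle areas 250/11 + 5/22 = 505/22 m
7–10 s: |½(-1 + -10)(3)| = 16.5 m
10–16 s: |½(-10 + -8)(6)| = 54 m
16–22 s: |½(-8 + -4)(6)| = 36 m
Total distance = 1525/11 m

1525/11 m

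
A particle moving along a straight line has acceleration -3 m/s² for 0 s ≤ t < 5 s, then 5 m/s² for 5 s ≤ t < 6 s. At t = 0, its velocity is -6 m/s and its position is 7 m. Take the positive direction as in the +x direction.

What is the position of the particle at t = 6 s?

On each constant-a segment, Δv = aΔt and Δx = v₀Δt + ½aΔt²; chain segment to segment.
0–5 s: v starts -6 m/s; Δx = -6·5 + ½·-3·5² = -67.5 m; v ends -21 m/s.
5–6 s: v starts -21 m/s; Δx = -21·1 + ½·5·1² = -18.5 m; v ends -16 m/s.
x(6) = 7 + Σ Δx = -79 m.

-79 m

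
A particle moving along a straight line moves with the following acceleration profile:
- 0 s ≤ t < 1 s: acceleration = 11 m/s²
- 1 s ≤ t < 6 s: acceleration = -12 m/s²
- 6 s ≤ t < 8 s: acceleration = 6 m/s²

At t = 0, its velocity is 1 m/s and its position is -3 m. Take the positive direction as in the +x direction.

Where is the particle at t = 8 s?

On each constant-a segment, Δv = aΔt and Δx = v₀Δt + ½aΔt²; chain segment to segment.
0–1 s: v starts 1 m/s; Δx = 1·1 + ½·11·1² = 6.5 m; v ends 12 m/s.
1–6 s: v starts 12 m/s; Δx = 12·5 + ½·-12·5² = -90 m; v ends -48 m/s.
6–8 s: v starts -48 m/s; Δx = -48·2 + ½·6·2² = -84 m; v ends -36 m/s.
x(8) = -3 + Σ Δx = -170.5 m.

-170.5 m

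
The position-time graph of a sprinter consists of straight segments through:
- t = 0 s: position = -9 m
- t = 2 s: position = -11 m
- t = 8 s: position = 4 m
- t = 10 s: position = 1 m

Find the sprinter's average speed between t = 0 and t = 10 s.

2 m/s

Average speed = (total path length)/(elapsed time); on a piecewise-linear x-t graph the path length is Σ|Δx|.
0–2 s: |Δx| = |-11 − -9| = 2 m
2–8 s: |Δx| = |4 − -11| = 15 m
8–10 s: |Δx| = |1 − 4| = 3 m
Total path = 20 m; average speed = 20/10 = 2 m/s.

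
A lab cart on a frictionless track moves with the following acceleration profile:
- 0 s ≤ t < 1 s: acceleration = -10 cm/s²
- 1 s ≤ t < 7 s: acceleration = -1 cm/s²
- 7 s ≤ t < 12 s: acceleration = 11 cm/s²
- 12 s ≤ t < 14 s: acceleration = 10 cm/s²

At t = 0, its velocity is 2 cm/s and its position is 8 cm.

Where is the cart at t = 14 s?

On each constant-a segment, Δv = aΔt and Δx = v₀Δt + ½aΔt²; chain segment to segment.
0–1 s: v starts 2 cm/s; Δx = 2·1 + ½·-10·1² = -3 cm; v ends -8 cm/s.
1–7 s: v starts -8 cm/s; Δx = -8·6 + ½·-1·6² = -66 cm; v ends -14 cm/s.
7–12 s: v starts -14 cm/s; Δx = -14·5 + ½·11·5² = 67.5 cm; v ends 41 cm/s.
12–14 s: v starts 41 cm/s; Δx = 41·2 + ½·10·2² = 102 cm; v ends 61 cm/s.
x(14) = 8 + Σ Δx = 108.5 cm.

108.5 cm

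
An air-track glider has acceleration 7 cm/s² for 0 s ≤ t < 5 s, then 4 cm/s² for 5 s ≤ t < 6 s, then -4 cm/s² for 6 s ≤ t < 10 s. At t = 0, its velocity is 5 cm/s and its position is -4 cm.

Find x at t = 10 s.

294.5 cm

On each constant-a segment, Δv = aΔt and Δx = v₀Δt + ½aΔt²; chain segment to segment.
0–5 s: v starts 5 cm/s; Δx = 5·5 + ½·7·5² = 112.5 cm; v ends 40 cm/s.
5–6 s: v starts 40 cm/s; Δx = 40·1 + ½·4·1² = 42 cm; v ends 44 cm/s.
6–10 s: v starts 44 cm/s; Δx = 44·4 + ½·-4·4² = 144 cm; v ends 28 cm/s.
x(10) = -4 + Σ Δx = 294.5 cm.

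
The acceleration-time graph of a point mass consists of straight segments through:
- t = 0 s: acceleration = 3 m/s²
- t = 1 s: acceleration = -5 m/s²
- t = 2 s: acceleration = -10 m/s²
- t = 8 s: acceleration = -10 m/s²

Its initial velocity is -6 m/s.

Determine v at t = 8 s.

-74.5 m/s

Δv equals the area under the a-t graph; then v = v₀ + Δv.
0–1 s: ½(3 + -5)(1) = -1 m/s
1–2 s: ½(-5 + -10)(1) = -7.5 m/s
2–8 s: -10 × 6 = -60 m/s
Δv = -68.5 m/s, so v(8) = -6 + (-68.5) = -74.5 m/s.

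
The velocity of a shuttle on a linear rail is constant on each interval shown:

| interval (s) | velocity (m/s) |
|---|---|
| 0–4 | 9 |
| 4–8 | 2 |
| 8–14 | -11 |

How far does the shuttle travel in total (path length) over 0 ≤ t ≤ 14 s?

Total distance travelled is ∫|v| dt — sum the magnitudes of each area piece.
0–4 s: |9| × 4 = 36 m
4–8 s: |2| × 4 = 8 m
8–14 s: |-11| × 6 = 66 m
Total distance = 110 m

110 m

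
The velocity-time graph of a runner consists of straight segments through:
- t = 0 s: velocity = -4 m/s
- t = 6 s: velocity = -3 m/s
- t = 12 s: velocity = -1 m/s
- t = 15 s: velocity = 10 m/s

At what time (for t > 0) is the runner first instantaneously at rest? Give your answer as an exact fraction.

t = 135/11 s

v changes sign on 12–15 s (from -1 to 10); the graph is linear there, so v = 0 at t = 12 + (1)·(15 − 12)/(10 − -1) = 135/11 s.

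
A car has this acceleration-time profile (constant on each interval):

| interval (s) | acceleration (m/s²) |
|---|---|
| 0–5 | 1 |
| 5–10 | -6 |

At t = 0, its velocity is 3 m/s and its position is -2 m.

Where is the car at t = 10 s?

On each constant-a segment, Δv = aΔt and Δx = v₀Δt + ½aΔt²; chain segment to segment.
0–5 s: v starts 3 m/s; Δx = 3·5 + ½·1·5² = 27.5 m; v ends 8 m/s.
5–10 s: v starts 8 m/s; Δx = 8·5 + ½·-6·5² = -35 m; v ends -22 m/s.
x(10) = -2 + Σ Δx = -9.5 m.

-9.5 m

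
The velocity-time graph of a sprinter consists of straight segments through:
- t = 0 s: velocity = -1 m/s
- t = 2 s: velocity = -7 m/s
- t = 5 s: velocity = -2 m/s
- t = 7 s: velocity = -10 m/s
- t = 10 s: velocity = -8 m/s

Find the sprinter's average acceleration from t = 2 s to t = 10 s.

-0.125 m/s²

Average acceleration = Δv/Δt = (-8 − -7)/(10 − 2) = -0.125 m/s².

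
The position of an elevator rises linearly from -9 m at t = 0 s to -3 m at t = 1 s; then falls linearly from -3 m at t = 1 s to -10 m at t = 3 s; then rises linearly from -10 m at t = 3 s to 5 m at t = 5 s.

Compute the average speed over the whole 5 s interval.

Average speed = (total path length)/(elapsed time); on a piecewise-linear x-t graph the path length is Σ|Δx|.
0–1 s: |Δx| = |-3 − -9| = 6 m
1–3 s: |Δx| = |-10 − -3| = 7 m
3–5 s: |Δx| = |5 − -10| = 15 m
Total path = 28 m; average speed = 28/5 = 5.6 m/s.

5.6 m/s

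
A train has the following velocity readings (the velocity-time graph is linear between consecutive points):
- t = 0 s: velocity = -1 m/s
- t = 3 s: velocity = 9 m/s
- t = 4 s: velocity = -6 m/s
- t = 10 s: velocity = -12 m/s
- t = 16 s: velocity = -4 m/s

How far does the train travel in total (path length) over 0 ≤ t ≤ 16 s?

118.2 m

Distance (not displacement) is the total path length: add the absolute areas under v-t.
0–3 s: v = 0 at t = 0.3 s; triangle areas 0.15 + 12.15 = 12.3 m
3–4 s: v = 0 at t = 3.6 s; triangle areas 2.7 + 1.2 = 3.9 m
4–10 s: |½(-6 + -12)(6)| = 54 m
10–16 s: |½(-12 + -4)(6)| = 48 m
Total distance = 118.2 m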